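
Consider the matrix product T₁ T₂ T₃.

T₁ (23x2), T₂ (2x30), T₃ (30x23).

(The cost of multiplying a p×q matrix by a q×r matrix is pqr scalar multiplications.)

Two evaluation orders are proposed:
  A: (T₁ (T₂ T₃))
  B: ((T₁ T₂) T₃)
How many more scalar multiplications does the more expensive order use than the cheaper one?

14812

Order A = (T₁ (T₂ T₃)): (T₂ T₃): 2×30 by 30×23 → 2×23, cost 2·30·23 = 1380; (T₁ (T₂ T₃)): 23×2 by 2×23 → 23×23, cost 23·2·23 = 1058; cumulative 2438. Total 2438.
Order B = ((T₁ T₂) T₃): (T₁ T₂): 23×2 by 2×30 → 23×30, cost 23·2·30 = 1380; ((T₁ T₂) T₃): 23×30 by 30×23 → 23×23, cost 23·30·23 = 15870; cumulative 17250. Total 17250.
Difference: |2438 − 17250| = 14812.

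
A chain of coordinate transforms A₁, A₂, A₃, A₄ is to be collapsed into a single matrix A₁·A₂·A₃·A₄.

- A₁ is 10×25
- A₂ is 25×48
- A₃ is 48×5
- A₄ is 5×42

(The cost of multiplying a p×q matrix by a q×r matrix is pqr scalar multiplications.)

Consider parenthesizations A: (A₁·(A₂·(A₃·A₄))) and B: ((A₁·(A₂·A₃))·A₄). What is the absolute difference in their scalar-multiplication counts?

Order A = (A₁·(A₂·(A₃·A₄))): (A₃·A₄): 48×5 by 5×42 → 48×42, cost 48·5·42 = 10080; (A₂·(A₃·A₄)): 25×48 by 48×42 → 25×42, cost 25·48·42 = 50400; cumulative 60480; (A₁·(A₂·(A₃·A₄))): 10×25 by 25×42 → 10×42, cost 10·25·42 = 10500; cumulative 70980. Total 70980.
Order B = ((A₁·(A₂·A₃))·A₄): (A₂·A₃): 25×48 by 48×5 → 25×5, cost 25·48·5 = 6000; (A₁·(A₂·A₃)): 10×25 by 25×5 → 10×5, cost 10·25·5 = 1250; cumulative 7250; ((A₁·(A₂·A₃))·A₄): 10×5 by 5×42 → 10×42, cost 10·5·42 = 2100; cumulative 9350. Total 9350.
Difference: |70980 − 9350| = 61630.

61630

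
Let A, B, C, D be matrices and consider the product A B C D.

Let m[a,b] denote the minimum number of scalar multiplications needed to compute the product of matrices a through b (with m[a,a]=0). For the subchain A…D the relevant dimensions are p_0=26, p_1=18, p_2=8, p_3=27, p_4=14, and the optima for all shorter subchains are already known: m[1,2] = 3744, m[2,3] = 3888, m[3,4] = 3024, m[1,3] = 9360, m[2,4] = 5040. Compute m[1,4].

m[1,4] = min over k∈[1,3] of m[1,k]+m[k+1,4]+p_{0}·p_k·p_{4}.
k=1: 0 + 5040 + 26·18·14 = 11592; k=2: 3744 + 3024 + 26·8·14 = 9680; k=3: 9360 + 0 + 26·27·14 = 19188.
Minimum: 9680 at k=2.

9680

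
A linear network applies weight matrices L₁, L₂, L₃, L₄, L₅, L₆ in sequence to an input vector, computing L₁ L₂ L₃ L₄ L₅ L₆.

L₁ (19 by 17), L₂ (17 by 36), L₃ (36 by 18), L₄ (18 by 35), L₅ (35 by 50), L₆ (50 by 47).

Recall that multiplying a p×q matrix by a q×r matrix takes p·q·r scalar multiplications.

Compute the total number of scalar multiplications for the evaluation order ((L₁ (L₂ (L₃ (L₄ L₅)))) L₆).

(L₄ L₅): 18×35 by 35×50 → 18×50, cost 18·35·50 = 31500
(L₃ (L₄ L₅)): 36×18 by 18×50 → 36×50, cost 36·18·50 = 32400; cumulative 63900
(L₂ (L₃ (L₄ L₅))): 17×36 by 36×50 → 17×50, cost 17·36·50 = 30600; cumulative 94500
(L₁ (L₂ (L₃ (L₄ L₅)))): 19×17 by 17×50 → 19×50, cost 19·17·50 = 16150; cumulative 110650
((L₁ (L₂ (L₃ (L₄ L₅)))) L₆): 19×50 by 50×47 → 19×47, cost 19·50·47 = 44650; cumulative 155300
Total: 155300 scalar multiplications.

155300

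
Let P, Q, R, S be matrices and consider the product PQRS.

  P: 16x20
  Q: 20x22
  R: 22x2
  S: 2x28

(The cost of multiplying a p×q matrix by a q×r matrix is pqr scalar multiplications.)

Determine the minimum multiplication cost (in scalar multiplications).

Adjacent pairs: PQ = 16·20·22 = 7040; QR = 20·22·2 = 880; RS = 22·2·28 = 1232.
Length 3: P..R: k=1: 0+880+16·20·2=1520; k=2: 7040+0+16·22·2=7744 → min 1520 | Q..S: k=2: 0+1232+20·22·28=13552; k=3: 880+0+20·2·28=2000 → min 2000.
Length 4: P..S: k=1: 0+2000+16·20·28=10960; k=2: 7040+1232+16·22·28=18128; k=3: 1520+0+16·2·28=2416 → min 2416.
Optimal order: ((P(QR))S) with cost 2416.

2416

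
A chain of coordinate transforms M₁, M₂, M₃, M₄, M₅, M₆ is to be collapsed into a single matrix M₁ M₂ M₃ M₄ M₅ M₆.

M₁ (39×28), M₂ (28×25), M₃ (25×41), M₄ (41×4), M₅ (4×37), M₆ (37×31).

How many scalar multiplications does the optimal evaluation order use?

Adjacent pairs: M₁M₂ = 39·28·25 = 27300; M₂M₃ = 28·25·41 = 28700; M₃M₄ = 25·41·4 = 4100; M₄M₅ = 41·4·37 = 6068; M₅M₆ = 4·37·31 = 4588.
Length 3: M₁..M₃: k=1: 0+28700+39·28·41=73472; k=2: 27300+0+39·25·41=67275 → min 67275 | M₂..M₄: k=2: 0+4100+28·25·4=6900; k=3: 28700+0+28·41·4=33292 → min 6900 | M₃..M₅: k=3: 0+6068+25·41·37=43993; k=4: 4100+0+25·4·37=7800 → min 7800 | M₄..M₆: k=4: 0+4588+41·4·31=9672; k=5: 6068+0+41·37·31=53095 → min 9672.
Length 4: M₁..M₄: k=1: 0+6900+39·28·4=11268; k=2: 27300+4100+39·25·4=35300; k=3: 67275+0+39·41·4=73671 → min 11268 | M₂..M₅: k=2: 0+7800+28·25·37=33700; k=3: 28700+6068+28·41·37=77244; k=4: 6900+0+28·4·37=11044 → min 11044 | M₃..M₆: k=3: 0+9672+25·41·31=41447; k=4: 4100+4588+25·4·31=11788; k=5: 7800+0+25·37·31=36475 → min 11788.
Length 5: M₁..M₅: k=1: 0+11044+39·28·37=51448; k=2: 27300+7800+39·25·37=71175; k=3: 67275+6068+39·41·37=132506; k=4: 11268+0+39·4·37=17040 → min 17040 | M₂..M₆: k=2: 0+11788+28·25·31=33488; k=3: 28700+9672+28·41·31=73960; k=4: 6900+4588+28·4·31=14960; k=5: 11044+0+28·37·31=43160 → min 14960.
Length 6: M₁..M₆: k=1: 0+14960+39·28·31=48812; k=2: 27300+11788+39·25·31=69313; k=3: 67275+9672+39·41·31=126516; k=4: 11268+4588+39·4·31=20692; k=5: 17040+0+39·37·31=61773 → min 20692.
Optimal order: ((M₁ (M₂ (M₃ M₄))) (M₅ M₆)) with cost 20692.

20692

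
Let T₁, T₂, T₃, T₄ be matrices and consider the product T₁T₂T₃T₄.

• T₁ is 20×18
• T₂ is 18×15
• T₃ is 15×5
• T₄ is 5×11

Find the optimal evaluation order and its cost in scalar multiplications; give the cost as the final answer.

Adjacent pairs: T₁T₂ = 20·18·15 = 5400; T₂T₃ = 18·15·5 = 1350; T₃T₄ = 15·5·11 = 825.
Length 3: T₁..T₃: k=1: 0+1350+20·18·5=3150; k=2: 5400+0+20·15·5=6900 → min 3150 | T₂..T₄: k=2: 0+825+18·15·11=3795; k=3: 1350+0+18·5·11=2340 → min 2340.
Length 4: T₁..T₄: k=1: 0+2340+20·18·11=6300; k=2: 5400+825+20·15·11=9525; k=3: 3150+0+20·5·11=4250 → min 4250.
Optimal parenthesization: ((T₁(T₂T₃))T₄) with cost 4250.

4250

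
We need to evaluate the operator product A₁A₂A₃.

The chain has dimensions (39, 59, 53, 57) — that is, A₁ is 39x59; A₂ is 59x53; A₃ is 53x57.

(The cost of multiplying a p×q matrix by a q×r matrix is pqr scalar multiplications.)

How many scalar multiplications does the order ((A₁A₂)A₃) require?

(A₁A₂): 39×59 by 59×53 → 39×53, cost 39·59·53 = 121953
((A₁A₂)A₃): 39×53 by 53×57 → 39×57, cost 39·53·57 = 117819; cumulative 239772
Total: 239772 scalar multiplications.

239772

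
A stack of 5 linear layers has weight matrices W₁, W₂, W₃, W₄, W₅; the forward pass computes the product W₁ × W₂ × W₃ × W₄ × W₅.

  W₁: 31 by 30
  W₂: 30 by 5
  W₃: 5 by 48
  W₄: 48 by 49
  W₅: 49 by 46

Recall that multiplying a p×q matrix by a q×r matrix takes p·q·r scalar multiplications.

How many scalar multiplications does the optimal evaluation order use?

Adjacent pairs: W₁W₂ = 31·30·5 = 4650; W₂W₃ = 30·5·48 = 7200; W₃W₄ = 5·48·49 = 11760; W₄W₅ = 48·49·46 = 108192.
Length 3: W₁..W₃: k=1: 0+7200+31·30·48=51840; k=2: 4650+0+31·5·48=12090 → min 12090 | W₂..W₄: k=2: 0+11760+30·5·49=19110; k=3: 7200+0+30·48·49=77760 → min 19110 | W₃..W₅: k=3: 0+108192+5·48·46=119232; k=4: 11760+0+5·49·46=23030 → min 23030.
Length 4: W₁..W₄: k=1: 0+19110+31·30·49=64680; k=2: 4650+11760+31·5·49=24005; k=3: 12090+0+31·48·49=85002 → min 24005 | W₂..W₅: k=2: 0+23030+30·5·46=29930; k=3: 7200+108192+30·48·46=181632; k=4: 19110+0+30·49·46=86730 → min 29930.
Length 5: W₁..W₅: k=1: 0+29930+31·30·46=72710; k=2: 4650+23030+31·5·46=34810; k=3: 12090+108192+31·48·46=188730; k=4: 24005+0+31·49·46=93879 → min 34810.
Optimal order: ((W₁ × W₂) × ((W₃ × W₄) × W₅)) with cost 34810.

34810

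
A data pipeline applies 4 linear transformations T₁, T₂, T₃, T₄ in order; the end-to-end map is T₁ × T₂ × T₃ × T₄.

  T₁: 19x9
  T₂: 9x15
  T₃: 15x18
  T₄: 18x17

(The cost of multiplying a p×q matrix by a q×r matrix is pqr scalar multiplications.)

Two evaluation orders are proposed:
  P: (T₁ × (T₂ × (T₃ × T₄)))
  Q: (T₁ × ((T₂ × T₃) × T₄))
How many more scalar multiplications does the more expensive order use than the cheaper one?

1701

Order P = (T₁ × (T₂ × (T₃ × T₄))): (T₃ × T₄): 15×18 by 18×17 → 15×17, cost 15·18·17 = 4590; (T₂ × (T₃ × T₄)): 9×15 by 15×17 → 9×17, cost 9·15·17 = 2295; cumulative 6885; (T₁ × (T₂ × (T₃ × T₄))): 19×9 by 9×17 → 19×17, cost 19·9·17 = 2907; cumulative 9792. Total 9792.
Order Q = (T₁ × ((T₂ × T₃) × T₄)): (T₂ × T₃): 9×15 by 15×18 → 9×18, cost 9·15·18 = 2430; ((T₂ × T₃) × T₄): 9×18 by 18×17 → 9×17, cost 9·18·17 = 2754; cumulative 5184; (T₁ × ((T₂ × T₃) × T₄)): 19×9 by 9×17 → 19×17, cost 19·9·17 = 2907; cumulative 8091. Total 8091.
Difference: |9792 − 8091| = 1701.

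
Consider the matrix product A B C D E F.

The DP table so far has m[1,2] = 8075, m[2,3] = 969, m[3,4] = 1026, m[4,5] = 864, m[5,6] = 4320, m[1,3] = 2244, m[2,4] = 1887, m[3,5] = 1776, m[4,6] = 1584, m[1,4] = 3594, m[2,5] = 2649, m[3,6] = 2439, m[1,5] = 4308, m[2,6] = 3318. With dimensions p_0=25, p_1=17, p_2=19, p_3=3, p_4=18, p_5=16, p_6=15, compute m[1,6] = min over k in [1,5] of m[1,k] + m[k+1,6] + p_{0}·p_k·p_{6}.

4953

m[1,6] = min over k∈[1,5] of m[1,k]+m[k+1,6]+p_{0}·p_k·p_{6}.
k=1: 0 + 3318 + 25·17·15 = 9693; k=2: 8075 + 2439 + 25·19·15 = 17639; k=3: 2244 + 1584 + 25·3·15 = 4953; k=4: 3594 + 4320 + 25·18·15 = 14664; k=5: 4308 + 0 + 25·16·15 = 10308.
Minimum: 4953 at k=3.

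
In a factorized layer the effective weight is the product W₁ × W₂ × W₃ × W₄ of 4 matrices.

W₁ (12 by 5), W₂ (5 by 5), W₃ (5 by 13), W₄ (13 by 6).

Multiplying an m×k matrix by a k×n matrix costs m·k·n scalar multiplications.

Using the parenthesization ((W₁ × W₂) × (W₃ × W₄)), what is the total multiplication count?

(W₁ × W₂): 12×5 by 5×5 → 12×5, cost 12·5·5 = 300
(W₃ × W₄): 5×13 by 13×6 → 5×6, cost 5·13·6 = 390
((W₁ × W₂) × (W₃ × W₄)): 12×5 by 5×6 → 12×6, cost 12·5·6 = 360; cumulative 1050
Total: 1050 scalar multiplications.

1050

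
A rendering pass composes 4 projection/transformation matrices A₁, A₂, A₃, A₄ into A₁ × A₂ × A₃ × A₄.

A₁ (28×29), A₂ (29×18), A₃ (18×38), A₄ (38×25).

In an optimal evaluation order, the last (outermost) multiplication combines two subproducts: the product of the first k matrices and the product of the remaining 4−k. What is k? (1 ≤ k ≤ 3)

2

Adjacent pairs: A₁A₂ = 28·29·18 = 14616; A₂A₃ = 29·18·38 = 19836; A₃A₄ = 18·38·25 = 17100.
Length 3: A₁..A₃: k=1: 0+19836+28·29·38=50692; k=2: 14616+0+28·18·38=33768 → min 33768 | A₂..A₄: k=2: 0+17100+29·18·25=30150; k=3: 19836+0+29·38·25=47386 → min 30150.
Top-level splits: k=1: (A₁..A₁)·(A₂..A₄) → 0+30150+28·29·25 = 50450; k=2: (A₁..A₂)·(A₃..A₄) → 14616+17100+28·18·25 = 44316; k=3: (A₁..A₃)·(A₄..A₄) → 33768+0+28·38·25 = 60368.
Best split is after A₂, i.e. k = 2.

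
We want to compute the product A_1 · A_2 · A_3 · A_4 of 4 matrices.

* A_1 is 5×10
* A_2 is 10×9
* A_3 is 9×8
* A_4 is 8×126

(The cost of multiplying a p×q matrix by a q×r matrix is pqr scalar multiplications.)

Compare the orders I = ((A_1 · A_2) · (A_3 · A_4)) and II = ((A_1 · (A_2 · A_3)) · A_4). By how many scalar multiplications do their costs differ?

9032

Order I = ((A_1 · A_2) · (A_3 · A_4)): (A_1 · A_2): 5×10 by 10×9 → 5×9, cost 5·10·9 = 450; (A_3 · A_4): 9×8 by 8×126 → 9×126, cost 9·8·126 = 9072; ((A_1 · A_2) · (A_3 · A_4)): 5×9 by 9×126 → 5×126, cost 5·9·126 = 5670; cumulative 15192. Total 15192.
Order II = ((A_1 · (A_2 · A_3)) · A_4): (A_2 · A_3): 10×9 by 9×8 → 10×8, cost 10·9·8 = 720; (A_1 · (A_2 · A_3)): 5×10 by 10×8 → 5×8, cost 5·10·8 = 400; cumulative 1120; ((A_1 · (A_2 · A_3)) · A_4): 5×8 by 8×126 → 5×126, cost 5·8·126 = 5040; cumulative 6160. Total 6160.
Difference: |15192 − 6160| = 9032.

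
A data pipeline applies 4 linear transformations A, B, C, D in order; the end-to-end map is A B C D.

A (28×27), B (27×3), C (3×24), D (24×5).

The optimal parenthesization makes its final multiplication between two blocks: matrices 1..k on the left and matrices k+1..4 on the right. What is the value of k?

Adjacent pairs: AB = 28·27·3 = 2268; BC = 27·3·24 = 1944; CD = 3·24·5 = 360.
Length 3: A..C: k=1: 0+1944+28·27·24=20088; k=2: 2268+0+28·3·24=4284 → min 4284 | B..D: k=2: 0+360+27·3·5=765; k=3: 1944+0+27·24·5=5184 → min 765.
Top-level splits: k=1: (A..A)·(B..D) → 0+765+28·27·5 = 4545; k=2: (A..B)·(C..D) → 2268+360+28·3·5 = 3048; k=3: (A..C)·(D..D) → 4284+0+28·24·5 = 7644.
Best split is after B, i.e. k = 2.

2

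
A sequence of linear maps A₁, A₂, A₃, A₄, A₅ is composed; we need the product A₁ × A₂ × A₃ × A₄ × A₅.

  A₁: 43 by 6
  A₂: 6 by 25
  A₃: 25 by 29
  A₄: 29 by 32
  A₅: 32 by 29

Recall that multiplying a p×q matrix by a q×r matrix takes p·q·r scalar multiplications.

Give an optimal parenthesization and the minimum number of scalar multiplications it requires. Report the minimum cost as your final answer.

22968

Adjacent pairs: A₁A₂ = 43·6·25 = 6450; A₂A₃ = 6·25·29 = 4350; A₃A₄ = 25·29·32 = 23200; A₄A₅ = 29·32·29 = 26912.
Length 3: A₁..A₃: k=1: 0+4350+43·6·29=11832; k=2: 6450+0+43·25·29=37625 → min 11832 | A₂..A₄: k=2: 0+23200+6·25·32=28000; k=3: 4350+0+6·29·32=9918 → min 9918 | A₃..A₅: k=3: 0+26912+25·29·29=47937; k=4: 23200+0+25·32·29=46400 → min 46400.
Length 4: A₁..A₄: k=1: 0+9918+43·6·32=18174; k=2: 6450+23200+43·25·32=64050; k=3: 11832+0+43·29·32=51736 → min 18174 | A₂..A₅: k=2: 0+46400+6·25·29=50750; k=3: 4350+26912+6·29·29=36308; k=4: 9918+0+6·32·29=15486 → min 15486.
Length 5: A₁..A₅: k=1: 0+15486+43·6·29=22968; k=2: 6450+46400+43·25·29=84025; k=3: 11832+26912+43·29·29=74907; k=4: 18174+0+43·32·29=58078 → min 22968.
Optimal parenthesization: (A₁ × (((A₂ × A₃) × A₄) × A₅)) with cost 22968.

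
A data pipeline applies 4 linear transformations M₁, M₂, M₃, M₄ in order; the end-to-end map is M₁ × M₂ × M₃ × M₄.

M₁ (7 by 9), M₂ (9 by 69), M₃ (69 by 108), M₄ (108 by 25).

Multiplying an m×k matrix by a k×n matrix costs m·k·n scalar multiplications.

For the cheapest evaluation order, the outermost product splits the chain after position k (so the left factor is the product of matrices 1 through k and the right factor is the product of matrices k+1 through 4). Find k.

Adjacent pairs: M₁M₂ = 7·9·69 = 4347; M₂M₃ = 9·69·108 = 67068; M₃M₄ = 69·108·25 = 186300.
Length 3: M₁..M₃: k=1: 0+67068+7·9·108=73872; k=2: 4347+0+7·69·108=56511 → min 56511 | M₂..M₄: k=2: 0+186300+9·69·25=201825; k=3: 67068+0+9·108·25=91368 → min 91368.
Top-level splits: k=1: (M₁..M₁)·(M₂..M₄) → 0+91368+7·9·25 = 92943; k=2: (M₁..M₂)·(M₃..M₄) → 4347+186300+7·69·25 = 202722; k=3: (M₁..M₃)·(M₄..M₄) → 56511+0+7·108·25 = 75411.
Best split is after M₃, i.e. k = 3.

3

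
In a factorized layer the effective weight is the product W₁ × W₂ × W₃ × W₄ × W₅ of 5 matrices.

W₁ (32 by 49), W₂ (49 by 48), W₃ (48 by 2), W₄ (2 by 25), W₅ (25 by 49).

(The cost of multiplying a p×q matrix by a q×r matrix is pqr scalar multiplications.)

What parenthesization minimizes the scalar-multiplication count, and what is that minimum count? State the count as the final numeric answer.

Adjacent pairs: W₁W₂ = 32·49·48 = 75264; W₂W₃ = 49·48·2 = 4704; W₃W₄ = 48·2·25 = 2400; W₄W₅ = 2·25·49 = 2450.
Length 3: W₁..W₃: k=1: 0+4704+32·49·2=7840; k=2: 75264+0+32·48·2=78336 → min 7840 | W₂..W₄: k=2: 0+2400+49·48·25=61200; k=3: 4704+0+49·2·25=7154 → min 7154 | W₃..W₅: k=3: 0+2450+48·2·49=7154; k=4: 2400+0+48·25·49=61200 → min 7154.
Length 4: W₁..W₄: k=1: 0+7154+32·49·25=46354; k=2: 75264+2400+32·48·25=116064; k=3: 7840+0+32·2·25=9440 → min 9440 | W₂..W₅: k=2: 0+7154+49·48·49=122402; k=3: 4704+2450+49·2·49=11956; k=4: 7154+0+49·25·49=67179 → min 11956.
Length 5: W₁..W₅: k=1: 0+11956+32·49·49=88788; k=2: 75264+7154+32·48·49=157682; k=3: 7840+2450+32·2·49=13426; k=4: 9440+0+32·25·49=48640 → min 13426.
Optimal parenthesization: ((W₁ × (W₂ × W₃)) × (W₄ × W₅)) with cost 13426.

13426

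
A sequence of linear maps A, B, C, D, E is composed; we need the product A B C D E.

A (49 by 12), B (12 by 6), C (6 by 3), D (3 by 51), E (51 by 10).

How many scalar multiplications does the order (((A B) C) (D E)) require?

7410

(A B): 49×12 by 12×6 → 49×6, cost 49·12·6 = 3528
((A B) C): 49×6 by 6×3 → 49×3, cost 49·6·3 = 882; cumulative 4410
(D E): 3×51 by 51×10 → 3×10, cost 3·51·10 = 1530
(((A B) C) (D E)): 49×3 by 3×10 → 49×10, cost 49·3·10 = 1470; cumulative 7410
Total: 7410 scalar multiplications.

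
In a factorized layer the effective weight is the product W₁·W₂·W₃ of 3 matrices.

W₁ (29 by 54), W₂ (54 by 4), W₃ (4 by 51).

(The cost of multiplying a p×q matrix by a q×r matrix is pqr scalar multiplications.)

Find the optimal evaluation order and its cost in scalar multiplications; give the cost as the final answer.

(W₁·(W₂·W₃)): cost 90882.
((W₁·W₂)·W₃): cost 12180.
Optimal: ((W₁·W₂)·W₃) with cost 12180.

12180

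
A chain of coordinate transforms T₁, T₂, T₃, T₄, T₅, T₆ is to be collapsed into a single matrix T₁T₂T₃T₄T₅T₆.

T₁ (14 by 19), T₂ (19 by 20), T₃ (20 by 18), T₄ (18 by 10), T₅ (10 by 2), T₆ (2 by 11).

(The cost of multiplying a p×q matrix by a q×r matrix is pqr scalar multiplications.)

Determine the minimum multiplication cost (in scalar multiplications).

2680

Adjacent pairs: T₁T₂ = 14·19·20 = 5320; T₂T₃ = 19·20·18 = 6840; T₃T₄ = 20·18·10 = 3600; T₄T₅ = 18·10·2 = 360; T₅T₆ = 10·2·11 = 220.
Length 3: T₁..T₃: k=1: 0+6840+14·19·18=11628; k=2: 5320+0+14·20·18=10360 → min 10360 | T₂..T₄: k=2: 0+3600+19·20·10=7400; k=3: 6840+0+19·18·10=10260 → min 7400 | T₃..T₅: k=3: 0+360+20·18·2=1080; k=4: 3600+0+20·10·2=4000 → min 1080 | T₄..T₆: k=4: 0+220+18·10·11=2200; k=5: 360+0+18·2·11=756 → min 756.
Length 4: T₁..T₄: k=1: 0+7400+14·19·10=10060; k=2: 5320+3600+14·20·10=11720; k=3: 10360+0+14·18·10=12880 → min 10060 | T₂..T₅: k=2: 0+1080+19·20·2=1840; k=3: 6840+360+19·18·2=7884; k=4: 7400+0+19·10·2=7780 → min 1840 | T₃..T₆: k=3: 0+756+20·18·11=4716; k=4: 3600+220+20·10·11=6020; k=5: 1080+0+20·2·11=1520 → min 1520.
Length 5: T₁..T₅: k=1: 0+1840+14·19·2=2372; k=2: 5320+1080+14·20·2=6960; k=3: 10360+360+14·18·2=11224; k=4: 10060+0+14·10·2=10340 → min 2372 | T₂..T₆: k=2: 0+1520+19·20·11=5700; k=3: 6840+756+19·18·11=11358; k=4: 7400+220+19·10·11=9710; k=5: 1840+0+19·2·11=2258 → min 2258.
Length 6: T₁..T₆: k=1: 0+2258+14·19·11=5184; k=2: 5320+1520+14·20·11=9920; k=3: 10360+756+14·18·11=13888; k=4: 10060+220+14·10·11=11820; k=5: 2372+0+14·2·11=2680 → min 2680.
Optimal order: ((T₁(T₂(T₃(T₄T₅))))T₆) with cost 2680.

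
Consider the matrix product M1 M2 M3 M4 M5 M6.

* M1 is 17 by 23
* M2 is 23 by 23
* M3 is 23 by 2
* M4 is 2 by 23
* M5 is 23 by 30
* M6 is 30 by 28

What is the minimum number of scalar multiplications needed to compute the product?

5852

Adjacent pairs: M1M2 = 17·23·23 = 8993; M2M3 = 23·23·2 = 1058; M3M4 = 23·2·23 = 1058; M4M5 = 2·23·30 = 1380; M5M6 = 23·30·28 = 19320.
Length 3: M1..M3: k=1: 0+1058+17·23·2=1840; k=2: 8993+0+17·23·2=9775 → min 1840 | M2..M4: k=2: 0+1058+23·23·23=13225; k=3: 1058+0+23·2·23=2116 → min 2116 | M3..M5: k=3: 0+1380+23·2·30=2760; k=4: 1058+0+23·23·30=16928 → min 2760 | M4..M6: k=4: 0+19320+2·23·28=20608; k=5: 1380+0+2·30·28=3060 → min 3060.
Length 4: M1..M4: k=1: 0+2116+17·23·23=11109; k=2: 8993+1058+17·23·23=19044; k=3: 1840+0+17·2·23=2622 → min 2622 | M2..M5: k=2: 0+2760+23·23·30=18630; k=3: 1058+1380+23·2·30=3818; k=4: 2116+0+23·23·30=17986 → min 3818 | M3..M6: k=3: 0+3060+23·2·28=4348; k=4: 1058+19320+23·23·28=35190; k=5: 2760+0+23·30·28=22080 → min 4348.
Length 5: M1..M5: k=1: 0+3818+17·23·30=15548; k=2: 8993+2760+17·23·30=23483; k=3: 1840+1380+17·2·30=4240; k=4: 2622+0+17·23·30=14352 → min 4240 | M2..M6: k=2: 0+4348+23·23·28=19160; k=3: 1058+3060+23·2·28=5406; k=4: 2116+19320+23·23·28=36248; k=5: 3818+0+23·30·28=23138 → min 5406.
Length 6: M1..M6: k=1: 0+5406+17·23·28=16354; k=2: 8993+4348+17·23·28=24289; k=3: 1840+3060+17·2·28=5852; k=4: 2622+19320+17·23·28=32890; k=5: 4240+0+17·30·28=18520 → min 5852.
Optimal order: ((M1 (M2 M3)) ((M4 M5) M6)) with cost 5852.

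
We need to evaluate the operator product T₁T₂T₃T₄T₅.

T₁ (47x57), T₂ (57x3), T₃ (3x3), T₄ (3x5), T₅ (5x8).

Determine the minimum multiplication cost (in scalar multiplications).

9330

Adjacent pairs: T₁T₂ = 47·57·3 = 8037; T₂T₃ = 57·3·3 = 513; T₃T₄ = 3·3·5 = 45; T₄T₅ = 3·5·8 = 120.
Length 3: T₁..T₃: k=1: 0+513+47·57·3=8550; k=2: 8037+0+47·3·3=8460 → min 8460 | T₂..T₄: k=2: 0+45+57·3·5=900; k=3: 513+0+57·3·5=1368 → min 900 | T₃..T₅: k=3: 0+120+3·3·8=192; k=4: 45+0+3·5·8=165 → min 165.
Length 4: T₁..T₄: k=1: 0+900+47·57·5=14295; k=2: 8037+45+47·3·5=8787; k=3: 8460+0+47·3·5=9165 → min 8787 | T₂..T₅: k=2: 0+165+57·3·8=1533; k=3: 513+120+57·3·8=2001; k=4: 900+0+57·5·8=3180 → min 1533.
Length 5: T₁..T₅: k=1: 0+1533+47·57·8=22965; k=2: 8037+165+47·3·8=9330; k=3: 8460+120+47·3·8=9708; k=4: 8787+0+47·5·8=10667 → min 9330.
Optimal order: ((T₁T₂)((T₃T₄)T₅)) with cost 9330.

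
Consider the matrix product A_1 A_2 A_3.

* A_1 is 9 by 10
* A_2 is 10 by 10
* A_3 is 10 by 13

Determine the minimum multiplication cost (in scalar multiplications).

Order (A_1 (A_2 A_3)): (A_2 A_3): 10×10 by 10×13 → 10×13, cost 10·10·13 = 1300; (A_1 (A_2 A_3)): 9×10 by 10×13 → 9×13, cost 9·10·13 = 1170; cumulative 2470. Total 2470.
Order ((A_1 A_2) A_3): (A_1 A_2): 9×10 by 10×10 → 9×10, cost 9·10·10 = 900; ((A_1 A_2) A_3): 9×10 by 10×13 → 9×13, cost 9·10·13 = 1170; cumulative 2070. Total 2070.
Minimum: 2070.

2070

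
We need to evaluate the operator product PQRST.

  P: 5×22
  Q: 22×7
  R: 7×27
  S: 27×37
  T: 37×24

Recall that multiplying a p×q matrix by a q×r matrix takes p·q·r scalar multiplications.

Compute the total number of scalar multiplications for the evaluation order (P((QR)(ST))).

(QR): 22×7 by 7×27 → 22×27, cost 22·7·27 = 4158
(ST): 27×37 by 37×24 → 27×24, cost 27·37·24 = 23976
((QR)(ST)): 22×27 by 27×24 → 22×24, cost 22·27·24 = 14256; cumulative 42390
(P((QR)(ST))): 5×22 by 22×24 → 5×24, cost 5·22·24 = 2640; cumulative 45030
Total: 45030 scalar multiplications.

45030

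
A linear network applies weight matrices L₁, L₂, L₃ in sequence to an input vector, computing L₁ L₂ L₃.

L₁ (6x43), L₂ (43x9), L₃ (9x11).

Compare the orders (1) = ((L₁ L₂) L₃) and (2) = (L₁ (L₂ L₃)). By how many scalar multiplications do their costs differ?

4179

Order (1) = ((L₁ L₂) L₃): (L₁ L₂): 6×43 by 43×9 → 6×9, cost 6·43·9 = 2322; ((L₁ L₂) L₃): 6×9 by 9×11 → 6×11, cost 6·9·11 = 594; cumulative 2916. Total 2916.
Order (2) = (L₁ (L₂ L₃)): (L₂ L₃): 43×9 by 9×11 → 43×11, cost 43·9·11 = 4257; (L₁ (L₂ L₃)): 6×43 by 43×11 → 6×11, cost 6·43·11 = 2838; cumulative 7095. Total 7095.
Difference: |2916 − 7095| = 4179.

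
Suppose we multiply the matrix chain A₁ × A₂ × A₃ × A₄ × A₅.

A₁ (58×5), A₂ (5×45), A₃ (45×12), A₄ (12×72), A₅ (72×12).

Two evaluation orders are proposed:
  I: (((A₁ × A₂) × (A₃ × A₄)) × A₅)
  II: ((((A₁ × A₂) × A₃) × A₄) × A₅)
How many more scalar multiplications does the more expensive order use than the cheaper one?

Order I = (((A₁ × A₂) × (A₃ × A₄)) × A₅): (A₁ × A₂): 58×5 by 5×45 → 58×45, cost 58·5·45 = 13050; (A₃ × A₄): 45×12 by 12×72 → 45×72, cost 45·12·72 = 38880; ((A₁ × A₂) × (A₃ × A₄)): 58×45 by 45×72 → 58×72, cost 58·45·72 = 187920; cumulative 239850; (((A₁ × A₂) × (A₃ × A₄)) × A₅): 58×72 by 72×12 → 58×12, cost 58·72·12 = 50112; cumulative 289962. Total 289962.
Order II = ((((A₁ × A₂) × A₃) × A₄) × A₅): (A₁ × A₂): 58×5 by 5×45 → 58×45, cost 58·5·45 = 13050; ((A₁ × A₂) × A₃): 58×45 by 45×12 → 58×12, cost 58·45·12 = 31320; cumulative 44370; (((A₁ × A₂) × A₃) × A₄): 58×12 by 12×72 → 58×72, cost 58·12·72 = 50112; cumulative 94482; ((((A₁ × A₂) × A₃) × A₄) × A₅): 58×72 by 72×12 → 58×12, cost 58·72·12 = 50112; cumulative 144594. Total 144594.
Difference: |289962 − 144594| = 145368.

145368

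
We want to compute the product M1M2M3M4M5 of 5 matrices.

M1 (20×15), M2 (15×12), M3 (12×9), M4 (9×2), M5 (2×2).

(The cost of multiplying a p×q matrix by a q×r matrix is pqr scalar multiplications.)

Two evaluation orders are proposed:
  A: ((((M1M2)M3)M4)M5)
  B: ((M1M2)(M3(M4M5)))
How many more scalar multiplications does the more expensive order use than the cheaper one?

1868

Order A = ((((M1M2)M3)M4)M5): (M1M2): 20×15 by 15×12 → 20×12, cost 20·15·12 = 3600; ((M1M2)M3): 20×12 by 12×9 → 20×9, cost 20·12·9 = 2160; cumulative 5760; (((M1M2)M3)M4): 20×9 by 9×2 → 20×2, cost 20·9·2 = 360; cumulative 6120; ((((M1M2)M3)M4)M5): 20×2 by 2×2 → 20×2, cost 20·2·2 = 80; cumulative 6200. Total 6200.
Order B = ((M1M2)(M3(M4M5))): (M1M2): 20×15 by 15×12 → 20×12, cost 20·15·12 = 3600; (M4M5): 9×2 by 2×2 → 9×2, cost 9·2·2 = 36; (M3(M4M5)): 12×9 by 9×2 → 12×2, cost 12·9·2 = 216; cumulative 252; ((M1M2)(M3(M4M5))): 20×12 by 12×2 → 20×2, cost 20·12·2 = 480; cumulative 4332. Total 4332.
Difference: |6200 − 4332| = 1868.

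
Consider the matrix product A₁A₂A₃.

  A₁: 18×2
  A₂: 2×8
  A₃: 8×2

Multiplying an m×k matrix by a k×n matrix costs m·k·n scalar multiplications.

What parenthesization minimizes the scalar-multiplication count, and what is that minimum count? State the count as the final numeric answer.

104

(A₁(A₂A₃)): cost 104.
((A₁A₂)A₃): cost 576.
Optimal: (A₁(A₂A₃)) with cost 104.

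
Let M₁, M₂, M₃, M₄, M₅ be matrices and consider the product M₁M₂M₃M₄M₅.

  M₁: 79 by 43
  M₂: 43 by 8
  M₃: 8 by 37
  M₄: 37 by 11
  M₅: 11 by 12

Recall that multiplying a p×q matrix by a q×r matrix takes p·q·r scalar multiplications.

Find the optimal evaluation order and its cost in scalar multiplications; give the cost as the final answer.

39072

Adjacent pairs: M₁M₂ = 79·43·8 = 27176; M₂M₃ = 43·8·37 = 12728; M₃M₄ = 8·37·11 = 3256; M₄M₅ = 37·11·12 = 4884.
Length 3: M₁..M₃: k=1: 0+12728+79·43·37=138417; k=2: 27176+0+79·8·37=50560 → min 50560 | M₂..M₄: k=2: 0+3256+43·8·11=7040; k=3: 12728+0+43·37·11=30229 → min 7040 | M₃..M₅: k=3: 0+4884+8·37·12=8436; k=4: 3256+0+8·11·12=4312 → min 4312.
Length 4: M₁..M₄: k=1: 0+7040+79·43·11=44407; k=2: 27176+3256+79·8·11=37384; k=3: 50560+0+79·37·11=82713 → min 37384 | M₂..M₅: k=2: 0+4312+43·8·12=8440; k=3: 12728+4884+43·37·12=36704; k=4: 7040+0+43·11·12=12716 → min 8440.
Length 5: M₁..M₅: k=1: 0+8440+79·43·12=49204; k=2: 27176+4312+79·8·12=39072; k=3: 50560+4884+79·37·12=90520; k=4: 37384+0+79·11·12=47812 → min 39072.
Optimal parenthesization: ((M₁M₂)((M₃M₄)M₅)) with cost 39072.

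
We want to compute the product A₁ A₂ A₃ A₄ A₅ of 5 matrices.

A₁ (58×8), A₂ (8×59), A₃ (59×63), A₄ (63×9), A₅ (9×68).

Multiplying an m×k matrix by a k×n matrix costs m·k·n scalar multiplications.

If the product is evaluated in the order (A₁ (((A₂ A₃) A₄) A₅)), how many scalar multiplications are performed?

70720

(A₂ A₃): 8×59 by 59×63 → 8×63, cost 8·59·63 = 29736
((A₂ A₃) A₄): 8×63 by 63×9 → 8×9, cost 8·63·9 = 4536; cumulative 34272
(((A₂ A₃) A₄) A₅): 8×9 by 9×68 → 8×68, cost 8·9·68 = 4896; cumulative 39168
(A₁ (((A₂ A₃) A₄) A₅)): 58×8 by 8×68 → 58×68, cost 58·8·68 = 31552; cumulative 70720
Total: 70720 scalar multiplications.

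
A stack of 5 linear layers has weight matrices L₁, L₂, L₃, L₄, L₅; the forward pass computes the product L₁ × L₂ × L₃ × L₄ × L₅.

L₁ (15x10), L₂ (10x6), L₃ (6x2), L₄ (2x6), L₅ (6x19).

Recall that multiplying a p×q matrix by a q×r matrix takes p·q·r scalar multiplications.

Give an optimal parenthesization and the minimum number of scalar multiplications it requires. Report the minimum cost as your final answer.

Adjacent pairs: L₁L₂ = 15·10·6 = 900; L₂L₃ = 10·6·2 = 120; L₃L₄ = 6·2·6 = 72; L₄L₅ = 2·6·19 = 228.
Length 3: L₁..L₃: k=1: 0+120+15·10·2=420; k=2: 900+0+15·6·2=1080 → min 420 | L₂..L₄: k=2: 0+72+10·6·6=432; k=3: 120+0+10·2·6=240 → min 240 | L₃..L₅: k=3: 0+228+6·2·19=456; k=4: 72+0+6·6·19=756 → min 456.
Length 4: L₁..L₄: k=1: 0+240+15·10·6=1140; k=2: 900+72+15·6·6=1512; k=3: 420+0+15·2·6=600 → min 600 | L₂..L₅: k=2: 0+456+10·6·19=1596; k=3: 120+228+10·2·19=728; k=4: 240+0+10·6·19=1380 → min 728.
Length 5: L₁..L₅: k=1: 0+728+15·10·19=3578; k=2: 900+456+15·6·19=3066; k=3: 420+228+15·2·19=1218; k=4: 600+0+15·6·19=2310 → min 1218.
Optimal parenthesization: ((L₁ × (L₂ × L₃)) × (L₄ × L₅)) with cost 1218.

1218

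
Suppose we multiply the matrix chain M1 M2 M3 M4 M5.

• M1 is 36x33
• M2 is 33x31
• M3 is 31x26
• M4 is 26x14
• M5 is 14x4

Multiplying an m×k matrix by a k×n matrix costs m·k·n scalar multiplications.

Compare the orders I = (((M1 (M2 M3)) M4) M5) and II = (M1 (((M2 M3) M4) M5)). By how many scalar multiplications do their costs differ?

27396

Order I = (((M1 (M2 M3)) M4) M5): (M2 M3): 33×31 by 31×26 → 33×26, cost 33·31·26 = 26598; (M1 (M2 M3)): 36×33 by 33×26 → 36×26, cost 36·33·26 = 30888; cumulative 57486; ((M1 (M2 M3)) M4): 36×26 by 26×14 → 36×14, cost 36·26·14 = 13104; cumulative 70590; (((M1 (M2 M3)) M4) M5): 36×14 by 14×4 → 36×4, cost 36·14·4 = 2016; cumulative 72606. Total 72606.
Order II = (M1 (((M2 M3) M4) M5)): (M2 M3): 33×31 by 31×26 → 33×26, cost 33·31·26 = 26598; ((M2 M3) M4): 33×26 by 26×14 → 33×14, cost 33·26·14 = 12012; cumulative 38610; (((M2 M3) M4) M5): 33×14 by 14×4 → 33×4, cost 33·14·4 = 1848; cumulative 40458; (M1 (((M2 M3) M4) M5)): 36×33 by 33×4 → 36×4, cost 36·33·4 = 4752; cumulative 45210. Total 45210.
Difference: |72606 − 45210| = 27396.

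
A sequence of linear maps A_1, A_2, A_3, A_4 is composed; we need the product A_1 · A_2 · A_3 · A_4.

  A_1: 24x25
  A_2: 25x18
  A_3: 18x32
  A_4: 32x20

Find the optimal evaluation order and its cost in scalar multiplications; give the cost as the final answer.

Adjacent pairs: A_1A_2 = 24·25·18 = 10800; A_2A_3 = 25·18·32 = 14400; A_3A_4 = 18·32·20 = 11520.
Length 3: A_1..A_3: k=1: 0+14400+24·25·32=33600; k=2: 10800+0+24·18·32=24624 → min 24624 | A_2..A_4: k=2: 0+11520+25·18·20=20520; k=3: 14400+0+25·32·20=30400 → min 20520.
Length 4: A_1..A_4: k=1: 0+20520+24·25·20=32520; k=2: 10800+11520+24·18·20=30960; k=3: 24624+0+24·32·20=39984 → min 30960.
Optimal parenthesization: ((A_1 · A_2) · (A_3 · A_4)) with cost 30960.

30960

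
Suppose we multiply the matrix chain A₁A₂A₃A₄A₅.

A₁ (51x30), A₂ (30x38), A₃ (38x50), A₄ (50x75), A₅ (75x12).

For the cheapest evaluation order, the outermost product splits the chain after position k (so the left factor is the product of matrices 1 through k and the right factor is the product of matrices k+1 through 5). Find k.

Adjacent pairs: A₁A₂ = 51·30·38 = 58140; A₂A₃ = 30·38·50 = 57000; A₃A₄ = 38·50·75 = 142500; A₄A₅ = 50·75·12 = 45000.
Length 3: A₁..A₃: k=1: 0+57000+51·30·50=133500; k=2: 58140+0+51·38·50=155040 → min 133500 | A₂..A₄: k=2: 0+142500+30·38·75=228000; k=3: 57000+0+30·50·75=169500 → min 169500 | A₃..A₅: k=3: 0+45000+38·50·12=67800; k=4: 142500+0+38·75·12=176700 → min 67800.
Length 4: A₁..A₄: k=1: 0+169500+51·30·75=284250; k=2: 58140+142500+51·38·75=345990; k=3: 133500+0+51·50·75=324750 → min 284250 | A₂..A₅: k=2: 0+67800+30·38·12=81480; k=3: 57000+45000+30·50·12=120000; k=4: 169500+0+30·75·12=196500 → min 81480.
Top-level splits: k=1: (A₁..A₁)·(A₂..A₅) → 0+81480+51·30·12 = 99840; k=2: (A₁..A₂)·(A₃..A₅) → 58140+67800+51·38·12 = 149196; k=3: (A₁..A₃)·(A₄..A₅) → 133500+45000+51·50·12 = 209100; k=4: (A₁..A₄)·(A₅..A₅) → 284250+0+51·75·12 = 330150.
Best split is after A₁, i.e. k = 1.

1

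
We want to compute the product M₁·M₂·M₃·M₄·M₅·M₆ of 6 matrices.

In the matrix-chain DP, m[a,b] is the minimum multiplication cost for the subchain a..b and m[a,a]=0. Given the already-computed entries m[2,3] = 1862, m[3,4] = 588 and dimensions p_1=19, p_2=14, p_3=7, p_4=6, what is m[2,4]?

m[2,4] = min over k∈[2,3] of m[2,k]+m[k+1,4]+p_{1}·p_k·p_{4}.
k=2: 0 + 588 + 19·14·6 = 2184; k=3: 1862 + 0 + 19·7·6 = 2660.
Minimum: 2184 at k=2.

2184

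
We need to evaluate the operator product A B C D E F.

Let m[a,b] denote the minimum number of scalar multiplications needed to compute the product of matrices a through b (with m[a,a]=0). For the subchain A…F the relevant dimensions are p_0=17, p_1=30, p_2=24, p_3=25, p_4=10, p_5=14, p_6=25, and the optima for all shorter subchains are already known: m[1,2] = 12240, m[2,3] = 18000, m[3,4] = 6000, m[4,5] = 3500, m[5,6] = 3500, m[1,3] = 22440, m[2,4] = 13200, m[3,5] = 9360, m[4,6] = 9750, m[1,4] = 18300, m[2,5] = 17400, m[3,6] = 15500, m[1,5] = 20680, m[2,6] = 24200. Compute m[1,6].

m[1,6] = min over k∈[1,5] of m[1,k]+m[k+1,6]+p_{0}·p_k·p_{6}.
k=1: 0 + 24200 + 17·30·25 = 36950; k=2: 12240 + 15500 + 17·24·25 = 37940; k=3: 22440 + 9750 + 17·25·25 = 42815; k=4: 18300 + 3500 + 17·10·25 = 26050; k=5: 20680 + 0 + 17·14·25 = 26630.
Minimum: 26050 at k=4.

26050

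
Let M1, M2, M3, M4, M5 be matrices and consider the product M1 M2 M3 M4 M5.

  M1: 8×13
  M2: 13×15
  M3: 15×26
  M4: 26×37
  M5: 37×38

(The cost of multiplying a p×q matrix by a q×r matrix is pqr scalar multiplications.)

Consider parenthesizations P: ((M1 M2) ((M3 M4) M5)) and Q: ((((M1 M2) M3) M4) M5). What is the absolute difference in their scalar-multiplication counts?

Order P = ((M1 M2) ((M3 M4) M5)): (M1 M2): 8×13 by 13×15 → 8×15, cost 8·13·15 = 1560; (M3 M4): 15×26 by 26×37 → 15×37, cost 15·26·37 = 14430; ((M3 M4) M5): 15×37 by 37×38 → 15×38, cost 15·37·38 = 21090; cumulative 35520; ((M1 M2) ((M3 M4) M5)): 8×15 by 15×38 → 8×38, cost 8·15·38 = 4560; cumulative 41640. Total 41640.
Order Q = ((((M1 M2) M3) M4) M5): (M1 M2): 8×13 by 13×15 → 8×15, cost 8·13·15 = 1560; ((M1 M2) M3): 8×15 by 15×26 → 8×26, cost 8·15·26 = 3120; cumulative 4680; (((M1 M2) M3) M4): 8×26 by 26×37 → 8×37, cost 8·26·37 = 7696; cumulative 12376; ((((M1 M2) M3) M4) M5): 8×37 by 37×38 → 8×38, cost 8·37·38 = 11248; cumulative 23624. Total 23624.
Difference: |41640 − 23624| = 18016.

18016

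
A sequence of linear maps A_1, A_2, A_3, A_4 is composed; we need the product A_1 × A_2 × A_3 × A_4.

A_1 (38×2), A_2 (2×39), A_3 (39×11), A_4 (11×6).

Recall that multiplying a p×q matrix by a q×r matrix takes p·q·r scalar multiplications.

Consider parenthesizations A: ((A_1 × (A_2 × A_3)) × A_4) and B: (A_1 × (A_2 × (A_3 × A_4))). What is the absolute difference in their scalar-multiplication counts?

Order A = ((A_1 × (A_2 × A_3)) × A_4): (A_2 × A_3): 2×39 by 39×11 → 2×11, cost 2·39·11 = 858; (A_1 × (A_2 × A_3)): 38×2 by 2×11 → 38×11, cost 38·2·11 = 836; cumulative 1694; ((A_1 × (A_2 × A_3)) × A_4): 38×11 by 11×6 → 38×6, cost 38·11·6 = 2508; cumulative 4202. Total 4202.
Order B = (A_1 × (A_2 × (A_3 × A_4))): (A_3 × A_4): 39×11 by 11×6 → 39×6, cost 39·11·6 = 2574; (A_2 × (A_3 × A_4)): 2×39 by 39×6 → 2×6, cost 2·39·6 = 468; cumulative 3042; (A_1 × (A_2 × (A_3 × A_4))): 38×2 by 2×6 → 38×6, cost 38·2·6 = 456; cumulative 3498. Total 3498.
Difference: |4202 − 3498| = 704.

704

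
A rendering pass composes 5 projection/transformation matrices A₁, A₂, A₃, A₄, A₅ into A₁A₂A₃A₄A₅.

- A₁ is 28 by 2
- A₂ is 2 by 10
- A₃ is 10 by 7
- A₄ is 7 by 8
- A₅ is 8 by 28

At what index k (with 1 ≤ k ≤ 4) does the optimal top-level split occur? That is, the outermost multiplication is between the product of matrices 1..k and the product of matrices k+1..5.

1

Adjacent pairs: A₁A₂ = 28·2·10 = 560; A₂A₃ = 2·10·7 = 140; A₃A₄ = 10·7·8 = 560; A₄A₅ = 7·8·28 = 1568.
Length 3: A₁..A₃: k=1: 0+140+28·2·7=532; k=2: 560+0+28·10·7=2520 → min 532 | A₂..A₄: k=2: 0+560+2·10·8=720; k=3: 140+0+2·7·8=252 → min 252 | A₃..A₅: k=3: 0+1568+10·7·28=3528; k=4: 560+0+10·8·28=2800 → min 2800.
Length 4: A₁..A₄: k=1: 0+252+28·2·8=700; k=2: 560+560+28·10·8=3360; k=3: 532+0+28·7·8=2100 → min 700 | A₂..A₅: k=2: 0+2800+2·10·28=3360; k=3: 140+1568+2·7·28=2100; k=4: 252+0+2·8·28=700 → min 700.
Top-level splits: k=1: (A₁..A₁)·(A₂..A₅) → 0+700+28·2·28 = 2268; k=2: (A₁..A₂)·(A₃..A₅) → 560+2800+28·10·28 = 11200; k=3: (A₁..A₃)·(A₄..A₅) → 532+1568+28·7·28 = 7588; k=4: (A₁..A₄)·(A₅..A₅) → 700+0+28·8·28 = 6972.
Best split is after A₁, i.e. k = 1.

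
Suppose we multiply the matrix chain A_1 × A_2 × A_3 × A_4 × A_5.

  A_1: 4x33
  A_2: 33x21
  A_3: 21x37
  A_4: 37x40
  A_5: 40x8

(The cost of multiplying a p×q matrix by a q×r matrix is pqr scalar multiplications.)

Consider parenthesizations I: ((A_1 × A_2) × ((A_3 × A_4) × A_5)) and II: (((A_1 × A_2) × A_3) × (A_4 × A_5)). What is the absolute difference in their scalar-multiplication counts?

22340

Order I = ((A_1 × A_2) × ((A_3 × A_4) × A_5)): (A_1 × A_2): 4×33 by 33×21 → 4×21, cost 4·33·21 = 2772; (A_3 × A_4): 21×37 by 37×40 → 21×40, cost 21·37·40 = 31080; ((A_3 × A_4) × A_5): 21×40 by 40×8 → 21×8, cost 21·40·8 = 6720; cumulative 37800; ((A_1 × A_2) × ((A_3 × A_4) × A_5)): 4×21 by 21×8 → 4×8, cost 4·21·8 = 672; cumulative 41244. Total 41244.
Order II = (((A_1 × A_2) × A_3) × (A_4 × A_5)): (A_1 × A_2): 4×33 by 33×21 → 4×21, cost 4·33·21 = 2772; ((A_1 × A_2) × A_3): 4×21 by 21×37 → 4×37, cost 4·21·37 = 3108; cumulative 5880; (A_4 × A_5): 37×40 by 40×8 → 37×8, cost 37·40·8 = 11840; (((A_1 × A_2) × A_3) × (A_4 × A_5)): 4×37 by 37×8 → 4×8, cost 4·37·8 = 1184; cumulative 18904. Total 18904.
Difference: |41244 − 18904| = 22340.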